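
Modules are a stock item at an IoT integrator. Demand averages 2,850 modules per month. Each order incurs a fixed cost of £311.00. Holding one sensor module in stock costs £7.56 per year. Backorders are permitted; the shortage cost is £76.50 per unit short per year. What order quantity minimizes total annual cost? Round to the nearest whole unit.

Q* ≈ 1,758 modules

Annual demand D = 2,850 × 12 = 34,200.
With planned backorders, Q* = √(2DS/H) · √((H+B)/B).
√(2DS/H) = √(2 × 34,200 × 311 / 7.56) = 1677.441.
√((H+B)/B) = √((7.56+76.5)/76.5) = 1.0482.
Q* ≈ 1758.374.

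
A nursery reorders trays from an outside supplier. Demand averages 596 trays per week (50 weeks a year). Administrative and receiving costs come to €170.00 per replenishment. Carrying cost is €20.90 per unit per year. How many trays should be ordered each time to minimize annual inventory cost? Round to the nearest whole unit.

Q* ≈ 696 trays

Annual demand D = 596 × 50 = 29,800.
EOQ = √(2DS / H) = √(2 × 29,800 × 170 / 20.9).
= √(10,132,000 / 20.9) = √484,784.689 ≈ 696.265.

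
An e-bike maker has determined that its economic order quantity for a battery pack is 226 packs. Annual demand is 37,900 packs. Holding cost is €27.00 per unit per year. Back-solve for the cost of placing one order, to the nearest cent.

S ≈ €18.19

The basic EOQ model gives Q* = √(2DS/H); rearrange for the unknown.
From Q* = √(2DS/H): S = Q*²H / (2D) = 226² × 27 / (2 × 37,900) = 18.1933.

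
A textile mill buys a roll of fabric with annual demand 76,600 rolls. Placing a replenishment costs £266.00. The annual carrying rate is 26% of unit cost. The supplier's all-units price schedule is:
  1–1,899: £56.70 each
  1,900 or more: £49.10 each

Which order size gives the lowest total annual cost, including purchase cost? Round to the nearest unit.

Q* ≈ 1,900 rolls

Holding cost per unit per year at price C is H = 0.26·C.
Candidates are each tier's EOQ (if it falls in that tier) and each price-break quantity.
EOQ at £56.70 = 1662.6 (feasible in tier 1): TC = 76,600×£56.70 + (76,600/1662.6)×266 + (1662.6/2)×0.26×£56.70 = £4,367,730.29.
EOQ at £49.10 = 1786.7 < 1900, so use break Q=1900: TC = 76,600×£49.10 + (76,600/1900.0)×266 + (1900.0/2)×0.26×£49.10 = £3,783,911.70.
Lowest total cost is £3,783,911.70 at Q = 1900.0.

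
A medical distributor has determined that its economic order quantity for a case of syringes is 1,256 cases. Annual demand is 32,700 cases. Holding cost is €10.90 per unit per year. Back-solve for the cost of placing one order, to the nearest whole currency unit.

S ≈ €263

The basic EOQ model gives Q* = √(2DS/H); rearrange for the unknown.
From Q* = √(2DS/H): S = Q*²H / (2D) = 1,256² × 10.9 / (2 × 32,700) = 262.9227.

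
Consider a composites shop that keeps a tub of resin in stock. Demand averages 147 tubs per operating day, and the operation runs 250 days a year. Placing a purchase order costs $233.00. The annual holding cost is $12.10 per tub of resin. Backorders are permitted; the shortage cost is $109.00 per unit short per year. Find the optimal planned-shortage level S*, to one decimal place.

Annual demand D = 147 × 250 = 36,750.
With planned backorders, Q* = √(2DS/H) · √((H+B)/B).
√(2DS/H) = √(2 × 36,750 × 233 / 12.1) = 1189.677.
√((H+B)/B) = √((12.1+109)/109) = 1.0540.
Q* ≈ 1253.972.
S* = Q* · H/(H+B) = 1253.972 × 12.1/121.1 ≈ 125.294.

S* ≈ 125.3 tubs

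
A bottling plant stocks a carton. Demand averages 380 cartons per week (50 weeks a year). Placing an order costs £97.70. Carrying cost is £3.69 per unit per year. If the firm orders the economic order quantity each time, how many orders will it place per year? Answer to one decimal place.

Annual demand D = 380 × 50 = 19,000.
EOQ = √(2DS/H) = √(2 × 19,000 × 97.7 / 3.69) ≈ 1003.06.
Orders per year = D / Q* = 19,000 / 1003.06 ≈ 18.942.

N ≈ 18.9 orders per year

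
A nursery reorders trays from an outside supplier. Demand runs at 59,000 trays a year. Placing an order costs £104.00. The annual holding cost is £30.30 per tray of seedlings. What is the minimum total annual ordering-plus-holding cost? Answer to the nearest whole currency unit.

EOQ = √(2DS/H) = √(2 × 59,000 × 104 / 30.3) ≈ 636.41.
At Q*, ordering cost (D/Q*)S equals holding cost (Q*/2)H, each = √(DSH/2).
Minimum total = √(2DSH) = √(2 × 59,000 × 104 × 30.3) ≈ 19283.195.

TC* ≈ £19,283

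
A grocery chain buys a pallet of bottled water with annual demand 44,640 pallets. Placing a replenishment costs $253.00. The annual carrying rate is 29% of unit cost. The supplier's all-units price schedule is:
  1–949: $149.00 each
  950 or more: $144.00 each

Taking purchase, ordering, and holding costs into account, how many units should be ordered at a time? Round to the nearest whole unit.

Holding cost per unit per year at price C is H = 0.29·C.
For each price level, check whether its EOQ is feasible; otherwise the best quantity at that price is the breakpoint.
EOQ at $149.00 = 723.0 (feasible in tier 1): TC = 44,640×$149.00 + (44,640/723.0)×253 + (723.0/2)×0.29×$149.00 = $6,682,601.33.
EOQ at $144.00 = 735.5 < 950, so use break Q=950: TC = 44,640×$144.00 + (44,640/950.0)×253 + (950.0/2)×0.29×$144.00 = $6,459,884.34.
Lowest total cost is $6,459,884.34 at Q = 950.0.

Q* ≈ 950 pallets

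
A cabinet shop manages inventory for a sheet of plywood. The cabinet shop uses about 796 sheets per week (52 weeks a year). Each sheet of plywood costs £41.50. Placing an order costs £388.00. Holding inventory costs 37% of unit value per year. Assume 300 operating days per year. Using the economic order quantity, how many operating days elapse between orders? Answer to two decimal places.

T ≈ 10.48 days

Annual demand D = 796 × 52 = 41,392.
Holding cost H = 0.37 × £41.50 = £15.3550 per unit per year.
Q* = √(2DS/H) = √(2 × 41,392 × 388 / 15.355) ≈ 1446.32.
Cycle time = Q*/D × 300 = 1446.32 / 41,392 × 300 ≈ 10.483 days.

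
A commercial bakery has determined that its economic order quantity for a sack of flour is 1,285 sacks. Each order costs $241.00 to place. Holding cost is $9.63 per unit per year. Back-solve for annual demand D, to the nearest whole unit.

D ≈ 32,990 sacks per year

Invert the EOQ relation Q*² = 2DS/H.
From Q* = √(2DS/H): D = Q*²H / (2S) = 1,285² × 9.63 / (2 × 241) = 32990.242.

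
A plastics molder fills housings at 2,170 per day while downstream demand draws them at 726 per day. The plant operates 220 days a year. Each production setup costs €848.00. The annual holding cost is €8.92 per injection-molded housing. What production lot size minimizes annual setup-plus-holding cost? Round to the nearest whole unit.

Annual demand D = 726 × 220 = 159,720.
Production build-up factor (1 − d/p) = 1 − 726/2,170 = 0.6654.
Q* = √(2DS / (H(1 − d/p))) = √(2 × 159,720 × 848 / (8.92 × 0.6654)).
= √(270,885,120 / 5.9357) ≈ 6755.483.

Q* ≈ 6,755 housings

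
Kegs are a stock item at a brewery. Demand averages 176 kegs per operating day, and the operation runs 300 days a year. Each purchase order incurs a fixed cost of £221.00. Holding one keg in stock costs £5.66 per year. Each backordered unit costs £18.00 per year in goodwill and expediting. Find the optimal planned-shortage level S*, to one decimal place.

Annual demand D = 176 × 300 = 52,800.
With planned backorders, Q* = √(2DS/H) · √((H+B)/B).
√(2DS/H) = √(2 × 52,800 × 221 / 5.66) = 2030.579.
√((H+B)/B) = √((5.66+18)/18) = 1.1465.
Q* ≈ 2328.043.
S* = Q* · H/(H+B) = 2328.043 × 5.66/23.66 ≈ 556.920.

S* ≈ 556.9 kegs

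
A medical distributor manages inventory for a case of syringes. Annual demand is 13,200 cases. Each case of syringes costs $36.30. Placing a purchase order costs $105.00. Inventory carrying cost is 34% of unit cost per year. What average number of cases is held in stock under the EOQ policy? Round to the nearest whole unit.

Holding cost H = 0.34 × $36.30 = $12.3420 per unit per year.
Q* = √(2DS/H) = √(2 × 13,200 × 105 / 12.342) ≈ 473.92.
Average inventory = Q*/2 ≈ 473.92 / 2 = 236.959.

Average inventory ≈ 237 cases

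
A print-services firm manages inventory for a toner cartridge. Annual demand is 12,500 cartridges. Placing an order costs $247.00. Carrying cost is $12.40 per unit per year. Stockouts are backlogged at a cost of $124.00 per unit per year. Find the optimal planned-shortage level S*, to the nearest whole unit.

S* ≈ 67 cartridges

With planned backorders, Q* = √(2DS/H) · √((H+B)/B).
√(2DS/H) = √(2 × 12,500 × 247 / 12.4) = 705.680.
√((H+B)/B) = √((12.4+124)/124) = 1.0488.
Q* ≈ 740.123.
S* = Q* · H/(H+B) = 740.123 × 12.4/136.4 ≈ 67.284.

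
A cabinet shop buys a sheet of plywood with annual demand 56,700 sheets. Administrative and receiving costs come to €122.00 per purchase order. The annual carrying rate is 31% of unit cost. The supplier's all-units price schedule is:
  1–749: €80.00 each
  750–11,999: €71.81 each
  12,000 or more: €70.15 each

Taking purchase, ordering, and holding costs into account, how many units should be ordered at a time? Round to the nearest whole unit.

Q* ≈ 788 sheets

Holding cost per unit per year at price C is H = 0.31·C.
Evaluate total cost at each tier's feasible EOQ or, if the EOQ is below the tier, at the tier's minimum quantity.
EOQ at €80.00 = 746.9 (feasible in tier 1): TC = 56,700×€80.00 + (56,700/746.9)×122 + (746.9/2)×0.31×€80.00 = €4,554,523.04.
EOQ at €71.81 = 788.3 (feasible in tier 2): TC = 56,700×€71.81 + (56,700/788.3)×122 + (788.3/2)×0.31×€71.81 = €4,089,176.30.
EOQ at €70.15 = 797.6 < 12000, so use break Q=12000: TC = 56,700×€70.15 + (56,700/12000.0)×122 + (12000.0/2)×0.31×€70.15 = €4,108,560.45.
Lowest total cost is €4,089,176.30 at Q = 788.3.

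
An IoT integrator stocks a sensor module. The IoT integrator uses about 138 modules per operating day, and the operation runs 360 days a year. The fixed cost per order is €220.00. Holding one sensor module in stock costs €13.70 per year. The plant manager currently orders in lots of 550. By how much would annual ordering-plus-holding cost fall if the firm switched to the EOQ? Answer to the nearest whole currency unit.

Extra cost ≈ €6,334 per year

Annual demand D = 138 × 360 = 49,680.
EOQ = √(2DS/H) = √(2 × 49,680 × 220 / 13.7) ≈ 1263.16.
Cost at Q* = (D/Q*)S + (Q*/2)H = √(2DSH) ≈ €17,305.23.
Cost at Q = 550: (49,680/550)×220 + (550/2)×13.7 = €19,872.00 + €3,767.50 = €23,639.50.
Excess = €23,639.50 − €17,305.23 = €6,334.27.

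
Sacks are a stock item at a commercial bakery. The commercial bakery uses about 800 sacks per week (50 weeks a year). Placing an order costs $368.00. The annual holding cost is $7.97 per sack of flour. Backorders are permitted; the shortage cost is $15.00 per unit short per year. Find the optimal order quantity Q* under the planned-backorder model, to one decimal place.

Q* ≈ 2,378.3 sacks

Annual demand D = 800 × 50 = 40,000.
With planned backorders, Q* = √(2DS/H) · √((H+B)/B).
√(2DS/H) = √(2 × 40,000 × 368 / 7.97) = 1921.940.
√((H+B)/B) = √((7.97+15)/15) = 1.2375.
Q* ≈ 2378.344.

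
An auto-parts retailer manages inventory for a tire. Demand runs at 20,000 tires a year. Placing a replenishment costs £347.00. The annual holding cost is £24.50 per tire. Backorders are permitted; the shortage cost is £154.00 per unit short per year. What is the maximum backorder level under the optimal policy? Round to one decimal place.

With planned backorders, Q* = √(2DS/H) · √((H+B)/B).
√(2DS/H) = √(2 × 20,000 × 347 / 24.5) = 752.682.
√((H+B)/B) = √((24.5+154)/154) = 1.0766.
Q* ≈ 810.346.
S* = Q* · H/(H+B) = 810.346 × 24.5/178.5 ≈ 111.224.

S* ≈ 111.2 tires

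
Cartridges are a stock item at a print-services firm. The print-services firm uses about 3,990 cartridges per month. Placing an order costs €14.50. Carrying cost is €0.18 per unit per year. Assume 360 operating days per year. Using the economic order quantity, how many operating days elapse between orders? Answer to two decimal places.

Annual demand D = 3,990 × 12 = 47,880.
The optimal lot size = √(2DS/H) = √(2 × 47,880 × 14.5 / 0.18) ≈ 2777.41.
Cycle time = Q*/D × 360 = 2777.41 / 47,880 × 360 ≈ 20.883 days.

T ≈ 20.88 days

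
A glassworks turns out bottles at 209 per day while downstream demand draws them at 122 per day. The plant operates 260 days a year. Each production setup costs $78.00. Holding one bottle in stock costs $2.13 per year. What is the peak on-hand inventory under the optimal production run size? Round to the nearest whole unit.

I_max ≈ 983 bottles

Annual demand D = 122 × 260 = 31,720.
Production build-up factor (1 − d/p) = 1 − 122/209 = 0.4163.
Q* = √(2DS / (H(1 − d/p))) = √(2 × 31,720 × 78 / (2.13 × 0.4163)).
= √(4,948,320 / 0.8867) ≈ 2362.395.
Maximum inventory = Q*(1 − d/p) = 2362.395 × 0.4163 ≈ 983.390.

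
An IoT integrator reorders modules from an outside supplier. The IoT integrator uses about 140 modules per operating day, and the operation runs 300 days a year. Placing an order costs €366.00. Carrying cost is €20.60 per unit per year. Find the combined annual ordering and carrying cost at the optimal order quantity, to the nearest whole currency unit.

Annual demand D = 140 × 300 = 42,000.
EOQ = √(2DS/H) = √(2 × 42,000 × 366 / 20.6) ≈ 1221.65.
At the optimum the two cost components are equal, so total cost = 2·(Q*/2)H = Q*·H.
Minimum total = √(2DSH) = √(2 × 42,000 × 366 × 20.6) ≈ 25165.977.

TC* ≈ €25,166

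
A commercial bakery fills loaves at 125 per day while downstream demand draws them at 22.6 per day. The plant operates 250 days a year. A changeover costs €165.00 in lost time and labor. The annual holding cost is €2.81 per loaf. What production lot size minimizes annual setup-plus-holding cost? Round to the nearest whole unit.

Annual demand D = 22.6 × 250 = 5,650.
Production build-up factor (1 − d/p) = 1 − 22.6/125 = 0.8192.
Q* = √(2DS / (H(1 − d/p))) = √(2 × 5,650 × 165 / (2.81 × 0.8192)).
= √(1,864,500 / 2.302) ≈ 899.980.

Q* ≈ 900 loaves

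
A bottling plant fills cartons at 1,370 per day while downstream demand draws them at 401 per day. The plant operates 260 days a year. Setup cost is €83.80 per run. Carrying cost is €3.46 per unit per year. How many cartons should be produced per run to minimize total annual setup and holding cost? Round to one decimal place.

Annual demand D = 401 × 260 = 104,260.
Production build-up factor (1 − d/p) = 1 − 401/1,370 = 0.7073.
Q* = √(2DS / (H(1 − d/p))) = √(2 × 104,260 × 83.8 / (3.46 × 0.7073)).
= √(17,473,976 / 2.4473) ≈ 2672.122.

Q* ≈ 2,672.1 cartons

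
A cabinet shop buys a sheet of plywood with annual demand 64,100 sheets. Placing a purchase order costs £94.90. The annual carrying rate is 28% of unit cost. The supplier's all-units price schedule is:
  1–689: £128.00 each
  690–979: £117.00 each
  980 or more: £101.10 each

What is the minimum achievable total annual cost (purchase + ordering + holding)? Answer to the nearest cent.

Holding cost per unit per year at price C is H = 0.28·C.
For each price level, check whether its EOQ is feasible; otherwise the best quantity at that price is the breakpoint.
EOQ at £128.00 = 582.6 (feasible in tier 1): TC = 64,100×£128.00 + (64,100/582.6)×94.9 + (582.6/2)×0.28×£128.00 = £8,225,681.47.
EOQ at £117.00 = 609.4 < 690, so use break Q=690: TC = 64,100×£117.00 + (64,100/690.0)×94.9 + (690.0/2)×0.28×£117.00 = £7,519,818.27.
EOQ at £101.10 = 655.6 < 980, so use break Q=980: TC = 64,100×£101.10 + (64,100/980.0)×94.9 + (980.0/2)×0.28×£101.10 = £6,500,588.15.
Lowest total cost among the candidates is at Q = 980.0.

TC* ≈ £6,500,588.15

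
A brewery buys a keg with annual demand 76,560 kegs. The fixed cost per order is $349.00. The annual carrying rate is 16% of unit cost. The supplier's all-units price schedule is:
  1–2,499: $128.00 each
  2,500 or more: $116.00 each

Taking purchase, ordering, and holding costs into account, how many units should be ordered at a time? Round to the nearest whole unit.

Q* ≈ 2,500 kegs

Holding cost per unit per year at price C is H = 0.16·C.
For each price level, check whether its EOQ is feasible; otherwise the best quantity at that price is the breakpoint.
EOQ at $128.00 = 1615.3 (feasible in tier 1): TC = 76,560×$128.00 + (76,560/1615.3)×349 + (1615.3/2)×0.16×$128.00 = $9,832,762.14.
EOQ at $116.00 = 1696.8 < 2500, so use break Q=2500: TC = 76,560×$116.00 + (76,560/2500.0)×349 + (2500.0/2)×0.16×$116.00 = $8,914,847.78.
Lowest total cost is $8,914,847.78 at Q = 2500.0.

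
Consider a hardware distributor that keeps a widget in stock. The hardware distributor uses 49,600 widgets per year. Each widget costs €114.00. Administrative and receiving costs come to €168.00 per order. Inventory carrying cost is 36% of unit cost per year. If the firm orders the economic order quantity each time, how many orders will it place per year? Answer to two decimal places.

Holding cost H = 0.36 × €114.00 = €41.0400 per unit per year.
EOQ = √(2DS/H) = √(2 × 49,600 × 168 / 41.04) ≈ 637.25.
Orders per year = D / Q* = 49,600 / 637.25 ≈ 77.835.

N ≈ 77.83 orders per year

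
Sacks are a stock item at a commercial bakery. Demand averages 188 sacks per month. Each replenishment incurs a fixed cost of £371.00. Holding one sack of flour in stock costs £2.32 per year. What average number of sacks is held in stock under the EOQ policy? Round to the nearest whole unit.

Average inventory ≈ 425 sacks

Annual demand D = 188 × 12 = 2,256.
The optimal lot size = √(2DS/H) = √(2 × 2,256 × 371 / 2.32) ≈ 849.43.
Average inventory = Q*/2 ≈ 849.43 / 2 = 424.715.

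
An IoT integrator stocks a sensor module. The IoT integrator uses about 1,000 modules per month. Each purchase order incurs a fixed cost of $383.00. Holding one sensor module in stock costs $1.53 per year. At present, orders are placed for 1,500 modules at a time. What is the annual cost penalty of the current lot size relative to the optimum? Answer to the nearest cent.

Extra cost ≈ $461.33 per year

Annual demand D = 1,000 × 12 = 12,000.
EOQ = √(2DS/H) = √(2 × 12,000 × 383 / 1.53) ≈ 2451.09.
Cost at Q* = (D/Q*)S + (Q*/2)H = √(2DSH) ≈ $3,750.17.
Cost at Q = 1,500: (12,000/1,500)×383 + (1,500/2)×1.53 = $3,064.00 + $1,147.50 = $4,211.50.
Excess = $4,211.50 − $3,750.17 = $461.33.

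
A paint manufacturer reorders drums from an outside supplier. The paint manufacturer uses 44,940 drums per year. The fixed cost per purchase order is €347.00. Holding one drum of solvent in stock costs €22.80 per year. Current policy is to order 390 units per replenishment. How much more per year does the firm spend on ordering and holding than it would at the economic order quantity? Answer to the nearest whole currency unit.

EOQ = √(2DS/H) = √(2 × 44,940 × 347 / 22.8) ≈ 1169.58.
Cost at Q* = (D/Q*)S + (Q*/2)H = √(2DSH) ≈ €26,666.36.
Cost at Q = 390: (44,940/390)×347 + (390/2)×22.8 = €39,985.08 + €4,446.00 = €44,431.08.
Excess = €44,431.08 − €26,666.36 = €17,764.72.

Extra cost ≈ €17,765 per year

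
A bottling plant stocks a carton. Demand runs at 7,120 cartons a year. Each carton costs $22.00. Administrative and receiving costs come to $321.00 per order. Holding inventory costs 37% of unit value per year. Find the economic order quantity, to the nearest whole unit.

Holding cost H = 0.37 × $22.00 = $8.1400 per unit per year.
EOQ = √(2DS / H) = √(2 × 7,120 × 321 / 8.14).
= √(4,571,040 / 8.14) = √561,552.8256 ≈ 749.368.

Q* ≈ 749 cartons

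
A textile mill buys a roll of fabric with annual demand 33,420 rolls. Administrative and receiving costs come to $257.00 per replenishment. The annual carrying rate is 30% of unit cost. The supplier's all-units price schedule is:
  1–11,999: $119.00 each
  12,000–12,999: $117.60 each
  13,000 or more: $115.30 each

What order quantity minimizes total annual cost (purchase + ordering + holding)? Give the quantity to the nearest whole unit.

Holding cost per unit per year at price C is H = 0.30·C.
Evaluate total cost at each tier's feasible EOQ or, if the EOQ is below the tier, at the tier's minimum quantity.
EOQ at $119.00 = 693.7 (feasible in tier 1): TC = 33,420×$119.00 + (33,420/693.7)×257 + (693.7/2)×0.30×$119.00 = $4,001,743.89.
EOQ at $117.60 = 697.8 < 12000, so use break Q=12000: TC = 33,420×$117.60 + (33,420/12000.0)×257 + (12000.0/2)×0.30×$117.60 = $4,142,587.75.
EOQ at $115.30 = 704.7 < 13000, so use break Q=13000: TC = 33,420×$115.30 + (33,420/13000.0)×257 + (13000.0/2)×0.30×$115.30 = $4,078,821.69.
Lowest total cost is $4,001,743.89 at Q = 693.7.

Q* ≈ 694 rolls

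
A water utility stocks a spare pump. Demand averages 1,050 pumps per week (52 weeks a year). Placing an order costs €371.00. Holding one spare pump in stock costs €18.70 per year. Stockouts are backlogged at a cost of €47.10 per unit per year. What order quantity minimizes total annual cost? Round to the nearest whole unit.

Q* ≈ 1,740 pumps

Annual demand D = 1,050 × 52 = 54,600.
With planned backorders, Q* = √(2DS/H) · √((H+B)/B).
√(2DS/H) = √(2 × 54,600 × 371 / 18.7) = 1471.897.
√((H+B)/B) = √((18.7+47.1)/47.1) = 1.1820.
Q* ≈ 1739.722.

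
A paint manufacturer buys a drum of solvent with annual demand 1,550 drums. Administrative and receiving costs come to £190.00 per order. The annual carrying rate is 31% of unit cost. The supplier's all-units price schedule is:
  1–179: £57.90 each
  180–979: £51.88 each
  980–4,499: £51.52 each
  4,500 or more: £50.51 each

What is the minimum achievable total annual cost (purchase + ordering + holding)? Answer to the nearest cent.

TC* ≈ £83,491.79

Holding cost per unit per year at price C is H = 0.31·C.
For each price level, check whether its EOQ is feasible; otherwise the best quantity at that price is the breakpoint.
Tier 1 (£57.90): EOQ = 181.1 exceeds tier's upper bound 179, so this tier is dominated.
EOQ at £51.88 = 191.4 (feasible in tier 2): TC = 1,550×£51.88 + (1,550/191.4)×190 + (191.4/2)×0.31×£51.88 = £83,491.79.
EOQ at £51.52 = 192.0 < 980, so use break Q=980: TC = 1,550×£51.52 + (1,550/980.0)×190 + (980.0/2)×0.31×£51.52 = £87,982.40.
EOQ at £50.51 = 193.9 < 4500, so use break Q=4500: TC = 1,550×£50.51 + (1,550/4500.0)×190 + (4500.0/2)×0.31×£50.51 = £113,586.67.
Lowest total cost among the candidates is at Q = 191.4.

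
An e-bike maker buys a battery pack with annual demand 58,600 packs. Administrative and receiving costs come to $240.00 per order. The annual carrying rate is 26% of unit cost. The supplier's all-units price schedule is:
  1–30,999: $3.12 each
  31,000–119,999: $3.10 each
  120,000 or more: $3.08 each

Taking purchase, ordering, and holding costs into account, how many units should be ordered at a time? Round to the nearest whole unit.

Q* ≈ 5,889 packs

Holding cost per unit per year at price C is H = 0.26·C.
Evaluate total cost at each tier's feasible EOQ or, if the EOQ is below the tier, at the tier's minimum quantity.
EOQ at $3.12 = 5888.5 (feasible in tier 1): TC = 58,600×$3.12 + (58,600/5888.5)×240 + (5888.5/2)×0.26×$3.12 = $187,608.76.
EOQ at $3.10 = 5907.5 < 31000, so use break Q=31000: TC = 58,600×$3.10 + (58,600/31000.0)×240 + (31000.0/2)×0.26×$3.10 = $194,606.68.
EOQ at $3.08 = 5926.6 < 120000, so use break Q=120000: TC = 58,600×$3.08 + (58,600/120000.0)×240 + (120000.0/2)×0.26×$3.08 = $228,653.20.
Lowest total cost is $187,608.76 at Q = 5888.5.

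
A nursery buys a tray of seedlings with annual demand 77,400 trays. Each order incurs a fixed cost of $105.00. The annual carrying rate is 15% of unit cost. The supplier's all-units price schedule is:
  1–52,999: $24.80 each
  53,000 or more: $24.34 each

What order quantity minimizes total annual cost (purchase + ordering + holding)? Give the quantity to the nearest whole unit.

Q* ≈ 2,090 trays

Holding cost per unit per year at price C is H = 0.15·C.
Evaluate total cost at each tier's feasible EOQ or, if the EOQ is below the tier, at the tier's minimum quantity.
EOQ at $24.80 = 2090.3 (feasible in tier 1): TC = 77,400×$24.80 + (77,400/2090.3)×105 + (2090.3/2)×0.15×$24.80 = $1,927,295.92.
EOQ at $24.34 = 2110.0 < 53000, so use break Q=53000: TC = 77,400×$24.34 + (77,400/53000.0)×105 + (53000.0/2)×0.15×$24.34 = $1,980,820.84.
Lowest total cost is $1,927,295.92 at Q = 2090.3.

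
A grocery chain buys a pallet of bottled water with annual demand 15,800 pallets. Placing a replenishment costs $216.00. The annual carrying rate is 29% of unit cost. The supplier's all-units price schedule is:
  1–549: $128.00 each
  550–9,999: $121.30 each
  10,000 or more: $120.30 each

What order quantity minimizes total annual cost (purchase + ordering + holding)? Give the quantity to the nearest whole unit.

Q* ≈ 550 pallets

Holding cost per unit per year at price C is H = 0.29·C.
Evaluate total cost at each tier's feasible EOQ or, if the EOQ is below the tier, at the tier's minimum quantity.
EOQ at $128.00 = 428.8 (feasible in tier 1): TC = 15,800×$128.00 + (15,800/428.8)×216 + (428.8/2)×0.29×$128.00 = $2,038,317.48.
EOQ at $121.30 = 440.5 < 550, so use break Q=550: TC = 15,800×$121.30 + (15,800/550.0)×216 + (550.0/2)×0.29×$121.30 = $1,932,418.77.
EOQ at $120.30 = 442.3 < 10000, so use break Q=10000: TC = 15,800×$120.30 + (15,800/10000.0)×216 + (10000.0/2)×0.29×$120.30 = $2,075,516.28.
Lowest total cost is $1,932,418.77 at Q = 550.0.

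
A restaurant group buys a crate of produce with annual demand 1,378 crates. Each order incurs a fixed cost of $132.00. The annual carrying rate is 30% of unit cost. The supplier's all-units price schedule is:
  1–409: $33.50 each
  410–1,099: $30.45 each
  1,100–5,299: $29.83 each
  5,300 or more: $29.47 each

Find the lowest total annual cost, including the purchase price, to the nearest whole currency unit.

Holding cost per unit per year at price C is H = 0.30·C.
Evaluate total cost at each tier's feasible EOQ or, if the EOQ is below the tier, at the tier's minimum quantity.
EOQ at $33.50 = 190.3 (feasible in tier 1): TC = 1,378×$33.50 + (1,378/190.3)×132 + (190.3/2)×0.30×$33.50 = $48,075.10.
EOQ at $30.45 = 199.6 < 410, so use break Q=410: TC = 1,378×$30.45 + (1,378/410.0)×132 + (410.0/2)×0.30×$30.45 = $44,276.42.
EOQ at $29.83 = 201.6 < 1100, so use break Q=1100: TC = 1,378×$29.83 + (1,378/1100.0)×132 + (1100.0/2)×0.30×$29.83 = $46,193.05.
EOQ at $29.47 = 202.9 < 5300, so use break Q=5300: TC = 1,378×$29.47 + (1,378/5300.0)×132 + (5300.0/2)×0.30×$29.47 = $64,072.63.
Lowest total cost among the candidates is at Q = 410.0.

TC* ≈ $44,276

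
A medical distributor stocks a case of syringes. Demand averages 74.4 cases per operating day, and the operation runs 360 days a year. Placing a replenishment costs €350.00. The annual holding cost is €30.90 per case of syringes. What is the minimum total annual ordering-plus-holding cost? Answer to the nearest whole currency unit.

TC* ≈ €24,069

Annual demand D = 74.4 × 360 = 26,784.
EOQ = √(2DS/H) = √(2 × 26,784 × 350 / 30.9) ≈ 778.95.
At the optimum the two cost components are equal, so total cost = 2·(Q*/2)H = Q*·H.
Minimum total = √(2DSH) = √(2 × 26,784 × 350 × 30.9) ≈ 24069.440.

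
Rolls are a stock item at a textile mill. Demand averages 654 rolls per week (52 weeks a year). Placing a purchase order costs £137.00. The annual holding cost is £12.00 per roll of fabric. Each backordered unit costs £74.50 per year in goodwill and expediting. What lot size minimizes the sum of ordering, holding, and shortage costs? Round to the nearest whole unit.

Q* ≈ 950 rolls

Annual demand D = 654 × 52 = 34,008.
With planned backorders, Q* = √(2DS/H) · √((H+B)/B).
√(2DS/H) = √(2 × 34,008 × 137 / 12) = 881.201.
√((H+B)/B) = √((12+74.5)/74.5) = 1.0775.
Q* ≈ 949.522.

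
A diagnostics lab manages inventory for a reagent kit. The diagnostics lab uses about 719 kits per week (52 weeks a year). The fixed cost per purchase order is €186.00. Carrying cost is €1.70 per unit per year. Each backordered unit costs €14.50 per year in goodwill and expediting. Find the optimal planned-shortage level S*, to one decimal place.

Annual demand D = 719 × 52 = 37,388.
With planned backorders, Q* = √(2DS/H) · √((H+B)/B).
√(2DS/H) = √(2 × 37,388 × 186 / 1.7) = 2860.310.
√((H+B)/B) = √((1.7+14.5)/14.5) = 1.0570.
Q* ≈ 3023.338.
S* = Q* · H/(H+B) = 3023.338 × 1.7/16.2 ≈ 317.264.

S* ≈ 317.3 kits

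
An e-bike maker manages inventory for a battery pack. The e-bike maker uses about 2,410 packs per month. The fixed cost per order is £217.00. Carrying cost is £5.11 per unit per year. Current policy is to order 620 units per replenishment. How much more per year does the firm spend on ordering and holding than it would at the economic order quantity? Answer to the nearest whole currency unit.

Extra cost ≈ £3,698 per year

Annual demand D = 2,410 × 12 = 28,920.
EOQ = √(2DS/H) = √(2 × 28,920 × 217 / 5.11) ≈ 1567.23.
Cost at Q* = (D/Q*)S + (Q*/2)H = √(2DSH) ≈ £8,008.56.
Cost at Q = 620: (28,920/620)×217 + (620/2)×5.11 = £10,122.00 + £1,584.10 = £11,706.10.
Excess = £11,706.10 − £8,008.56 = £3,697.54.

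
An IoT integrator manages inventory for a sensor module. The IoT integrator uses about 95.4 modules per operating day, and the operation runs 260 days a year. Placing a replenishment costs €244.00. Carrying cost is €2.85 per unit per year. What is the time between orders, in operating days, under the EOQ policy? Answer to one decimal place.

Annual demand D = 95.4 × 260 = 24,804.
EOQ = √(2DS/H) = √(2 × 24,804 × 244 / 2.85) ≈ 2060.86.
Cycle time = Q*/D × 260 = 2060.86 / 24,804 × 260 ≈ 21.602 days.

T ≈ 21.6 days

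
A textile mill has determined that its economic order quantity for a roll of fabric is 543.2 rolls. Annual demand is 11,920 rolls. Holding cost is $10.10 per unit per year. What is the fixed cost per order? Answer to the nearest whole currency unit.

S ≈ $125

Invert the EOQ relation Q*² = 2DS/H.
From Q* = √(2DS/H): S = Q*²H / (2D) = 543.2² × 10.1 / (2 × 11,920) = 125.0071.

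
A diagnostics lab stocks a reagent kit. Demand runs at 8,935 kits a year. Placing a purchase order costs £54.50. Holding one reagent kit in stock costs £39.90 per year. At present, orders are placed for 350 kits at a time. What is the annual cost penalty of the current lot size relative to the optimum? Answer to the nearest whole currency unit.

EOQ = √(2DS/H) = √(2 × 8,935 × 54.5 / 39.9) ≈ 156.23.
Cost at Q* = (D/Q*)S + (Q*/2)H = √(2DSH) ≈ £6,233.72.
Cost at Q = 350: (8,935/350)×54.5 + (350/2)×39.9 = £1,391.31 + £6,982.50 = £8,373.81.
Excess = £8,373.81 − £6,233.72 = £2,140.09.

Extra cost ≈ £2,140 per year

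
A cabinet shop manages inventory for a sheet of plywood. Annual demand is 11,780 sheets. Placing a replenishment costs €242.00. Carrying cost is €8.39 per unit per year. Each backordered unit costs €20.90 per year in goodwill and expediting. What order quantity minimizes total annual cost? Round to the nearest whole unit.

With planned backorders, Q* = √(2DS/H) · √((H+B)/B).
√(2DS/H) = √(2 × 11,780 × 242 / 8.39) = 824.355.
√((H+B)/B) = √((8.39+20.9)/20.9) = 1.1838.
Q* ≈ 975.890.

Q* ≈ 976 sheets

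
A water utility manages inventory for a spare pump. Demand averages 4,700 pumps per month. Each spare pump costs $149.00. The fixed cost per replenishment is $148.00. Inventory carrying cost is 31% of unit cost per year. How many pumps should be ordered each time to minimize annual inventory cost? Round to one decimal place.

Q* ≈ 601.2 pumps

Annual demand D = 4,700 × 12 = 56,400.
Holding cost H = 0.31 × $149.00 = $46.1900 per unit per year.
EOQ = √(2DS / H) = √(2 × 56,400 × 148 / 46.19).
= √(16,694,400 / 46.19) = √361,428.8807 ≈ 601.190.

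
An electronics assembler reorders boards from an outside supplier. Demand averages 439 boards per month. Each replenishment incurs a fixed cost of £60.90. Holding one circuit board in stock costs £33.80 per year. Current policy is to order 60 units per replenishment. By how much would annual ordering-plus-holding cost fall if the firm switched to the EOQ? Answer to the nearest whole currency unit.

Extra cost ≈ £1,704 per year

Annual demand D = 439 × 12 = 5,268.
EOQ = √(2DS/H) = √(2 × 5,268 × 60.9 / 33.8) ≈ 137.78.
Cost at Q* = (D/Q*)S + (Q*/2)H = √(2DSH) ≈ £4,656.99.
Cost at Q = 60: (5,268/60)×60.9 + (60/2)×33.8 = £5,347.02 + £1,014.00 = £6,361.02.
Excess = £6,361.02 − £4,656.99 = £1,704.03.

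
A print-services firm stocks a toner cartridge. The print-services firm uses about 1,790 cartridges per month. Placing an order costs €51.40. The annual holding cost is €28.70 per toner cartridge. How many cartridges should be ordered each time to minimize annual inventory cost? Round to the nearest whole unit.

Annual demand D = 1,790 × 12 = 21,480.
EOQ = √(2DS / H) = √(2 × 21,480 × 51.4 / 28.7).
= √(2,208,144 / 28.7) = √76,938.8153 ≈ 277.378.

Q* ≈ 277 cartridges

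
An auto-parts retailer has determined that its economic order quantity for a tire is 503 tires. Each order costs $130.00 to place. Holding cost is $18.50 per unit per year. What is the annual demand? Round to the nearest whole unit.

Invert the EOQ relation Q*² = 2DS/H.
From Q* = √(2DS/H): D = Q*²H / (2S) = 503² × 18.5 / (2 × 130) = 18002.563.

D ≈ 18,003 tires per year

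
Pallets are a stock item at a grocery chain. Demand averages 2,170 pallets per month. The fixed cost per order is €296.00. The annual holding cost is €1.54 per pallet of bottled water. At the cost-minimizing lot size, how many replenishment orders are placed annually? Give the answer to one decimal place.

N ≈ 8.2 orders per year

Annual demand D = 2,170 × 12 = 26,040.
EOQ = √(2DS/H) = √(2 × 26,040 × 296 / 1.54) ≈ 3163.89.
Orders per year = D / Q* = 26,040 / 3163.89 ≈ 8.230.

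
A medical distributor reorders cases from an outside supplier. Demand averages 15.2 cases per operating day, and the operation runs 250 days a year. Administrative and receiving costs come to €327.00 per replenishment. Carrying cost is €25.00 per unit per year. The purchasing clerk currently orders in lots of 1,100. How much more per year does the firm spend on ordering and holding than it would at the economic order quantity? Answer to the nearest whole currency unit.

Annual demand D = 15.2 × 250 = 3,800.
EOQ = √(2DS/H) = √(2 × 3,800 × 327 / 25) ≈ 315.29.
Cost at Q* = (D/Q*)S + (Q*/2)H = √(2DSH) ≈ €7,882.26.
Cost at Q = 1,100: (3,800/1,100)×327 + (1,100/2)×25 = €1,129.64 + €13,750.00 = €14,879.64.
Excess = €14,879.64 − €7,882.26 = €6,997.38.

Extra cost ≈ €6,997 per year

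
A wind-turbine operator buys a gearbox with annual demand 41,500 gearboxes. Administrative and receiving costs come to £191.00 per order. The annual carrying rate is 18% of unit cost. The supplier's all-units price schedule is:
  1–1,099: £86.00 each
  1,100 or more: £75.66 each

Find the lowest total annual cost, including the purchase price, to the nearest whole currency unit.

Holding cost per unit per year at price C is H = 0.18·C.
Candidates are each tier's EOQ (if it falls in that tier) and each price-break quantity.
EOQ at £86.00 = 1012.0 (feasible in tier 1): TC = 41,500×£86.00 + (41,500/1012.0)×191 + (1012.0/2)×0.18×£86.00 = £3,584,665.39.
EOQ at £75.66 = 1078.9 < 1100, so use break Q=1100: TC = 41,500×£75.66 + (41,500/1100.0)×191 + (1100.0/2)×0.18×£75.66 = £3,154,586.25.
Lowest total cost among the candidates is at Q = 1100.0.

TC* ≈ £3,154,586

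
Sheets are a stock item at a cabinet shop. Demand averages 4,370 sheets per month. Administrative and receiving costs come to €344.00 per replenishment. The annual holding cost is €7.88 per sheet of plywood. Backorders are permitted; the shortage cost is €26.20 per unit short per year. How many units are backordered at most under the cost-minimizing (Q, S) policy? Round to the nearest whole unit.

S* ≈ 564 sheets

Annual demand D = 4,370 × 12 = 52,440.
With planned backorders, Q* = √(2DS/H) · √((H+B)/B).
√(2DS/H) = √(2 × 52,440 × 344 / 7.88) = 2139.747.
√((H+B)/B) = √((7.88+26.2)/26.2) = 1.1405.
Q* ≈ 2440.403.
S* = Q* · H/(H+B) = 2440.403 × 7.88/34.08 ≈ 564.272.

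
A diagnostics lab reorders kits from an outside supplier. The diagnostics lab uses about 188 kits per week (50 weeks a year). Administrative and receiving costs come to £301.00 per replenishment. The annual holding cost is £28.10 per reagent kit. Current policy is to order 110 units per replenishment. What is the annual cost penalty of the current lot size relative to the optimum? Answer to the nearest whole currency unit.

Annual demand D = 188 × 50 = 9,400.
EOQ = √(2DS/H) = √(2 × 9,400 × 301 / 28.1) ≈ 448.75.
Cost at Q* = (D/Q*)S + (Q*/2)H = √(2DSH) ≈ £12,610.01.
Cost at Q = 110: (9,400/110)×301 + (110/2)×28.1 = £25,721.82 + £1,545.50 = £27,267.32.
Excess = £27,267.32 − £12,610.01 = £14,657.31.

Extra cost ≈ £14,657 per year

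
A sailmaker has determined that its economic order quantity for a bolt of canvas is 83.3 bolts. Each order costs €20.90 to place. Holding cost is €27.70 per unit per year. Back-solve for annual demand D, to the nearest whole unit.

Squaring Q* = √(2DS/H) gives Q*² = 2DS/H.
From Q* = √(2DS/H): D = Q*²H / (2S) = 83.3² × 27.7 / (2 × 20.9) = 4598.260.

D ≈ 4,598 bolts per year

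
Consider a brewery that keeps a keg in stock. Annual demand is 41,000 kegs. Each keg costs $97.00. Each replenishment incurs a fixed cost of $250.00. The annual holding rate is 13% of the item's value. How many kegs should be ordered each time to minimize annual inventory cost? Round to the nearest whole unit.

Q* ≈ 1,275 kegs

Holding cost H = 0.13 × $97.00 = $12.6100 per unit per year.
EOQ = √(2DS / H) = √(2 × 41,000 × 250 / 12.61).
= √(20,500,000 / 12.61) = √1,625,693.8937 ≈ 1275.027.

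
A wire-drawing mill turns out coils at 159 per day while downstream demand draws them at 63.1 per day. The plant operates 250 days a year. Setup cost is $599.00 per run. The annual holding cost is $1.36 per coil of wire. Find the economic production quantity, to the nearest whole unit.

Annual demand D = 63.1 × 250 = 15,775.
Production build-up factor (1 − d/p) = 1 − 63.1/159 = 0.6031.
Q* = √(2DS / (H(1 − d/p))) = √(2 × 15,775 × 599 / (1.36 × 0.6031)).
= √(18,898,450 / 0.8203) ≈ 4799.908.

Q* ≈ 4,800 coils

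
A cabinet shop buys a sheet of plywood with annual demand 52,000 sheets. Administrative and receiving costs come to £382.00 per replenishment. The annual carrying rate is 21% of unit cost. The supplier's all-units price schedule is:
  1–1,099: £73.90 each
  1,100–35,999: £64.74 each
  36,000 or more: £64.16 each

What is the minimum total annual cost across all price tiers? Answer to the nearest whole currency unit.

TC* ≈ £3,389,720

Holding cost per unit per year at price C is H = 0.21·C.
Evaluate total cost at each tier's feasible EOQ or, if the EOQ is below the tier, at the tier's minimum quantity.
Tier 1 (£73.90): EOQ = 1600.0 exceeds tier's upper bound 1099, so this tier is dominated.
EOQ at £64.74 = 1709.4 (feasible in tier 2): TC = 52,000×£64.74 + (52,000/1709.4)×382 + (1709.4/2)×0.21×£64.74 = £3,389,720.44.
EOQ at £64.16 = 1717.1 < 36000, so use break Q=36000: TC = 52,000×£64.16 + (52,000/36000.0)×382 + (36000.0/2)×0.21×£64.16 = £3,579,396.58.
Lowest total cost among the candidates is at Q = 1709.4.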